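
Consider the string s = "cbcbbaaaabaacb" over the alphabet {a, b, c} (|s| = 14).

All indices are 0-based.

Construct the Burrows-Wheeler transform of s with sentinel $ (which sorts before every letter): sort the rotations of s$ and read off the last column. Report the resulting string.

bbaabaacbaccab$

rank  rotation         last
    0  $cbcbbaaaabaacb  b
    1  aaaabaacb$cbcbb  b
    2  aaabaacb$cbcbba  a
    3  aabaacb$cbcbbaa  a
    4  aacb$cbcbbaaaab  b
    5  abaacb$cbcbbaaa  a
    6  acb$cbcbbaaaaba  a
    7  b$cbcbbaaaabaac  c
    8  baaaabaacb$cbcb  b
    9  baacb$cbcbbaaaa  a
   10  bbaaaabaacb$cbc  c
   11  bcbbaaaabaacb$c  c
   12  cb$cbcbbaaaabaa  a
   13  cbbaaaabaacb$cb  b
   14  cbcbbaaaabaacb$  $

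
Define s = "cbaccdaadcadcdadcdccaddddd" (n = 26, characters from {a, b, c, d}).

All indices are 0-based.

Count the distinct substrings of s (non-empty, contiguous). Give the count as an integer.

306

rank→(start, suffix):
  0 → (6, 'aadcadcdadcdccaddddd')
  1 → (2, 'accdaadcadcdadcdccaddddd')
  2 → (7, 'adcadcdadcdccaddddd')
  3 → (10, 'adcdadcdccaddddd')
  4 → (14, 'adcdccaddddd')
  5 → (20, 'addddd')
  6 → (1, 'baccdaadcadcdadcdccaddddd')
  7 → (9, 'cadcdadcdccaddddd')
  8 → (19, 'caddddd')
  9 → (0, 'cbaccdaadcadcdadcdccaddddd')
  10 → (18, 'ccaddddd')
  11 → (3, 'ccdaadcadcdadcdccaddddd')
  12 → (4, 'cdaadcadcdadcdccaddddd')
  13 → (12, 'cdadcdccaddddd')
  14 → (16, 'cdccaddddd')
  15 → (25, 'd')
  16 → (5, 'daadcadcdadcdccaddddd')
  17 → (13, 'dadcdccaddddd')
  18 → (8, 'dcadcdadcdccaddddd')
  19 → (17, 'dccaddddd')
  20 → (11, 'dcdadcdccaddddd')
  21 → (15, 'dcdccaddddd')
  22 → (24, 'dd')
  23 → (23, 'ddd')
  24 → (22, 'dddd')
  25 → (21, 'ddddd')

SA = [6, 2, 7, 10, 14, 20, 1, 9, 19, 0, 18, 3, 4, 12, 16, 25, 5, 13, 8, 17, 11, 15, 24, 23, 22, 21]
[i] adj suffixes → lcp
  [1] 6/2 → 1 ('a')
  [2] 2/7 → 1 ('a')
  [3] 7/10 → 3 ('adc')
  [4] 10/14 → 4 ('adcd')
  [5] 14/20 → 2 ('ad')
  [6] 20/1 → 0 ('')
  [7] 1/9 → 0 ('')
  [8] 9/19 → 3 ('cad')
  [9] 19/0 → 1 ('c')
  [10] 0/18 → 1 ('c')
  [11] 18/3 → 2 ('cc')
  [12] 3/4 → 1 ('c')
  [13] 4/12 → 3 ('cda')
  [14] 12/16 → 2 ('cd')
  [15] 16/25 → 0 ('')
  [16] 25/5 → 1 ('d')
  [17] 5/13 → 2 ('da')
  [18] 13/8 → 1 ('d')
  [19] 8/17 → 2 ('dc')
  [20] 17/11 → 2 ('dc')
  [21] 11/15 → 3 ('dcd')
  [22] 15/24 → 1 ('d')
  [23] 24/23 → 2 ('dd')
  [24] 23/22 → 3 ('ddd')
  [25] 22/21 → 4 ('dddd')

n(n+1)/2 = 26·27/2 = 351
Σ LCP = 0 + 1 + 1 + 3 + 4 + 2 + 0 + 0 + 3 + 1 + 1 + 2 + 1 + 3 + 2 + 0 + 1 + 2 + 1 + 2 + 2 + 3 + 1 + 2 + 3 + 4 = 45
distinct = 351 − 45 = 306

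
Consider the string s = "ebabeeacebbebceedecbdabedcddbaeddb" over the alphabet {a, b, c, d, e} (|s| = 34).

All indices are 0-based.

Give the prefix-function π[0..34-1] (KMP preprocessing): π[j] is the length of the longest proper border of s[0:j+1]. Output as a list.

[0, 0, 0, 0, 1, 1, 0, 0, 1, 2, 0, 1, 2, 0, 1, 1, 0, 1, 0, 0, 0, 0, 0, 1, 0, 0, 0, 0, 0, 0, 1, 0, 0, 0]

π[0] = 0
j=1 s[j]='b': π[1]=0 (border '')
j=2 s[j]='a': π[2]=0 (border '')
j=3 s[j]='b': π[3]=0 (border '')
j=4 s[j]='e': π[4]=1 (border 'e')
j=5 s[j]='e': k: 1→0; π[5]=1 (border 'e')
j=6 s[j]='a': k: 1→0; π[6]=0 (border '')
j=7 s[j]='c': π[7]=0 (border '')
j=8 s[j]='e': π[8]=1 (border 'e')
j=9 s[j]='b': π[9]=2 (border 'eb')
j=10 s[j]='b': k: 2→0; π[10]=0 (border '')
j=11 s[j]='e': π[11]=1 (border 'e')
j=12 s[j]='b': π[12]=2 (border 'eb')
j=13 s[j]='c': k: 2→0; π[13]=0 (border '')
j=14 s[j]='e': π[14]=1 (border 'e')
j=15 s[j]='e': k: 1→0; π[15]=1 (border 'e')
j=16 s[j]='d': k: 1→0; π[16]=0 (border '')
j=17 s[j]='e': π[17]=1 (border 'e')
j=18 s[j]='c': k: 1→0; π[18]=0 (border '')
j=19 s[j]='b': π[19]=0 (border '')
j=20 s[j]='d': π[20]=0 (border '')
j=21 s[j]='a': π[21]=0 (border '')
j=22 s[j]='b': π[22]=0 (border '')
j=23 s[j]='e': π[23]=1 (border 'e')
j=24 s[j]='d': k: 1→0; π[24]=0 (border '')
j=25 s[j]='c': π[25]=0 (border '')
j=26 s[j]='d': π[26]=0 (border '')
j=27 s[j]='d': π[27]=0 (border '')
j=28 s[j]='b': π[28]=0 (border '')
j=29 s[j]='a': π[29]=0 (border '')
j=30 s[j]='e': π[30]=1 (border 'e')
j=31 s[j]='d': k: 1→0; π[31]=0 (border '')
j=32 s[j]='d': π[32]=0 (border '')
j=33 s[j]='b': π[33]=0 (border '')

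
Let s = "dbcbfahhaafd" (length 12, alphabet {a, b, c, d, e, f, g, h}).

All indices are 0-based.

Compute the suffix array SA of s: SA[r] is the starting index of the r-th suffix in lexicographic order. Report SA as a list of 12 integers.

[8, 9, 5, 1, 3, 2, 11, 0, 4, 10, 7, 6]

sorted suffixes:
  #0 SA[0]=8  'aafd'
  #1 SA[1]=9  'afd'
  #2 SA[2]=5  'ahhaafd'
  #3 SA[3]=1  'bcbfahhaafd'
  #4 SA[4]=3  'bfahhaafd'
  #5 SA[5]=2  'cbfahhaafd'
  #6 SA[6]=11  'd'
  #7 SA[7]=0  'dbcbfahhaafd'
  #8 SA[8]=4  'fahhaafd'
  #9 SA[9]=10  'fd'
  #10 SA[10]=7  'haafd'
  #11 SA[11]=6  'hhaafd'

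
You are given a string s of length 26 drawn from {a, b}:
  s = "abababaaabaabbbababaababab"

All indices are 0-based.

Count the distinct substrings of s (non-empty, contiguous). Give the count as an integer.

267

sorted suffixes:
  #0 SA[0]=6  'aaabaabbbababaababab'
  #1 SA[1]=7  'aabaabbbababaababab'
  #2 SA[2]=19  'aababab'
  #3 SA[3]=10  'aabbbababaababab'
  #4 SA[4]=24  'ab'
  #5 SA[5]=4  'abaaabaabbbababaababab'
  #6 SA[6]=17  'abaababab'
  #7 SA[7]=8  'abaabbbababaababab'
  #8 SA[8]=22  'abab'
  #9 SA[9]=2  'ababaaabaabbbababaababab'
  #10 SA[10]=15  'ababaababab'
  #11 SA[11]=20  'ababab'
  #12 SA[12]=0  'abababaaabaabbbababaababab'
  #13 SA[13]=11  'abbbababaababab'
  #14 SA[14]=25  'b'
  #15 SA[15]=5  'baaabaabbbababaababab'
  #16 SA[16]=18  'baababab'
  #17 SA[17]=9  'baabbbababaababab'
  #18 SA[18]=23  'bab'
  #19 SA[19]=3  'babaaabaabbbababaababab'
  #20 SA[20]=16  'babaababab'
  #21 SA[21]=21  'babab'
  #22 SA[22]=1  'bababaaabaabbbababaababab'
  #23 SA[23]=14  'bababaababab'
  #24 SA[24]=13  'bbababaababab'
  #25 SA[25]=12  'bbbababaababab'

SA = [6, 7, 19, 10, 24, 4, 17, 8, 22, 2, 15, 20, 0, 11, 25, 5, 18, 9, 23, 3, 16, 21, 1, 14, 13, 12]
i: (SA[i-1],SA[i]) lcp shared
  1: (6,7) 2 'aa'
  2: (7,19) 4 'aaba'
  3: (19,10) 3 'aab'
  4: (10,24) 1 'a'
  5: (24,4) 2 'ab'
  6: (4,17) 4 'abaa'
  7: (17,8) 5 'abaab'
  8: (8,22) 3 'aba'
  9: (22,2) 4 'abab'
  10: (2,15) 6 'ababaa'
  11: (15,20) 5 'ababa'
  12: (20,0) 6 'ababab'
  13: (0,11) 2 'ab'
  14: (11,25) 0 ''
  15: (25,5) 1 'b'
  16: (5,18) 3 'baa'
  17: (18,9) 4 'baab'
  18: (9,23) 2 'ba'
  19: (23,3) 3 'bab'
  20: (3,16) 5 'babaa'
  21: (16,21) 4 'baba'
  22: (21,1) 5 'babab'
  23: (1,14) 7 'bababaa'
  24: (14,13) 1 'b'
  25: (13,12) 2 'bb'

n(n+1)/2 = 26·27/2 = 351
Σ LCP = 0 + 2 + 4 + 3 + 1 + 2 + 4 + 5 + 3 + 4 + 6 + 5 + 6 + 2 + 0 + 1 + 3 + 4 + 2 + 3 + 5 + 4 + 5 + 7 + 1 + 2 = 84
distinct = 351 − 84 = 267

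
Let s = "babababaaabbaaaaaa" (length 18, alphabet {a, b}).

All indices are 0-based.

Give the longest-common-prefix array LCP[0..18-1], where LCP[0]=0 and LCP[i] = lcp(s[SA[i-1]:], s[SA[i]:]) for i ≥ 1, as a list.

[0, 1, 2, 3, 4, 5, 3, 2, 1, 3, 5, 2, 0, 4, 2, 4, 6, 1]

rank→(start, suffix):
  0 → (17, 'a')
  1 → (16, 'aa')
  2 → (15, 'aaa')
  3 → (14, 'aaaa')
  4 → (13, 'aaaaa')
  5 → (12, 'aaaaaa')
  6 → (7, 'aaabbaaaaaa')
  7 → (8, 'aabbaaaaaa')
  8 → (5, 'abaaabbaaaaaa')
  9 → (3, 'ababaaabbaaaaaa')
  10 → (1, 'abababaaabbaaaaaa')
  11 → (9, 'abbaaaaaa')
  12 → (11, 'baaaaaa')
  13 → (6, 'baaabbaaaaaa')
  14 → (4, 'babaaabbaaaaaa')
  15 → (2, 'bababaaabbaaaaaa')
  16 → (0, 'babababaaabbaaaaaa')
  17 → (10, 'bbaaaaaa')

SA = [17, 16, 15, 14, 13, 12, 7, 8, 5, 3, 1, 9, 11, 6, 4, 2, 0, 10]
[i] adj suffixes → lcp
  [1] 17/16 → 1 ('a')
  [2] 16/15 → 2 ('aa')
  [3] 15/14 → 3 ('aaa')
  [4] 14/13 → 4 ('aaaa')
  [5] 13/12 → 5 ('aaaaa')
  [6] 12/7 → 3 ('aaa')
  [7] 7/8 → 2 ('aa')
  [8] 8/5 → 1 ('a')
  [9] 5/3 → 3 ('aba')
  [10] 3/1 → 5 ('ababa')
  [11] 1/9 → 2 ('ab')
  [12] 9/11 → 0 ('')
  [13] 11/6 → 4 ('baaa')
  [14] 6/4 → 2 ('ba')
  [15] 4/2 → 4 ('baba')
  [16] 2/0 → 6 ('bababa')
  [17] 0/10 → 1 ('b')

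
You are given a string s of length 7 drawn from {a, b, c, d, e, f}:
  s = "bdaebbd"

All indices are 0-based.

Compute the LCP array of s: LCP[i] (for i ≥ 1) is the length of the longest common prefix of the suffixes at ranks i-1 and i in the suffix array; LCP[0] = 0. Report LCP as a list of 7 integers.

[0, 0, 1, 2, 0, 1, 0]

rank→(start, suffix):
  0 → (2, 'aebbd')
  1 → (4, 'bbd')
  2 → (5, 'bd')
  3 → (0, 'bdaebbd')
  4 → (6, 'd')
  5 → (1, 'daebbd')
  6 → (3, 'ebbd')

SA = [2, 4, 5, 0, 6, 1, 3]
rank  pair      lcp
   1  s[2:],s[4:]  0  ''
   2  s[4:],s[5:]  1  'b'
   3  s[5:],s[0:]  2  'bd'
   4  s[0:],s[6:]  0  ''
   5  s[6:],s[1:]  1  'd'
   6  s[1:],s[3:]  0  ''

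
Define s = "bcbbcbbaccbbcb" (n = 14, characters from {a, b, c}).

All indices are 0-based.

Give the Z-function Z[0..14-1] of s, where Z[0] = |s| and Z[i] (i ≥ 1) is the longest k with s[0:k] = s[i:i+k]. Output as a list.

Z[0]=14
i=1: outside box; Z[1]=0
i=2: outside box; Z[2]=1 extend→box=[2,3)
i=3: outside box; Z[3]=4 extend→box=[3,7)
i=4: min(r-i=3, Z[1]=0)=0; Z[4]=0
i=5: min(r-i=2, Z[2]=1)=1; Z[5]=1
i=6: min(r-i=1, Z[3]=4)=1; Z[6]=1
i=7: outside box; Z[7]=0
i=8: outside box; Z[8]=0
i=9: outside box; Z[9]=0
i=10: outside box; Z[10]=1 extend→box=[10,11)
i=11: outside box; Z[11]=3 extend→box=[11,14)
i=12: min(r-i=2, Z[1]=0)=0; Z[12]=0
i=13: min(r-i=1, Z[2]=1)=1; Z[13]=1

[14, 0, 1, 4, 0, 1, 1, 0, 0, 0, 1, 3, 0, 1]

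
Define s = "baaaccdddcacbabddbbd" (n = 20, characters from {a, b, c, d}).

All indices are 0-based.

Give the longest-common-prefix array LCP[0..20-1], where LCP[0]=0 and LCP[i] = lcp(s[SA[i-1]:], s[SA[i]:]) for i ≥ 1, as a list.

rank | idx | suffix
   0 |   1 | aaaccdddcacbabddbbd
   1 |   2 | aaccdddcacbabddbbd
   2 |  13 | abddbbd
   3 |  10 | acbabddbbd
   4 |   3 | accdddcacbabddbbd
   5 |   0 | baaaccdddcacbabddbbd
   6 |  12 | babddbbd
   7 |  17 | bbd
   8 |  18 | bd
   9 |  14 | bddbbd
  10 |   9 | cacbabddbbd
  11 |  11 | cbabddbbd
  12 |   4 | ccdddcacbabddbbd
  13 |   5 | cdddcacbabddbbd
  14 |  19 | d
  15 |  16 | dbbd
  16 |   8 | dcacbabddbbd
  17 |  15 | ddbbd
  18 |   7 | ddcacbabddbbd
  19 |   6 | dddcacbabddbbd

SA = [1, 2, 13, 10, 3, 0, 12, 17, 18, 14, 9, 11, 4, 5, 19, 16, 8, 15, 7, 6]
rank  pair      lcp
   1  s[1:],s[2:]  2  'aa'
   2  s[2:],s[13:]  1  'a'
   3  s[13:],s[10:]  1  'a'
   4  s[10:],s[3:]  2  'ac'
   5  s[3:],s[0:]  0  ''
   6  s[0:],s[12:]  2  'ba'
   7  s[12:],s[17:]  1  'b'
   8  s[17:],s[18:]  1  'b'
   9  s[18:],s[14:]  2  'bd'
  10  s[14:],s[9:]  0  ''
  11  s[9:],s[11:]  1  'c'
  12  s[11:],s[4:]  1  'c'
  13  s[4:],s[5:]  1  'c'
  14  s[5:],s[19:]  0  ''
  15  s[19:],s[16:]  1  'd'
  16  s[16:],s[8:]  1  'd'
  17  s[8:],s[15:]  1  'd'
  18  s[15:],s[7:]  2  'dd'
  19  s[7:],s[6:]  2  'dd'

[0, 2, 1, 1, 2, 0, 2, 1, 1, 2, 0, 1, 1, 1, 0, 1, 1, 1, 2, 2]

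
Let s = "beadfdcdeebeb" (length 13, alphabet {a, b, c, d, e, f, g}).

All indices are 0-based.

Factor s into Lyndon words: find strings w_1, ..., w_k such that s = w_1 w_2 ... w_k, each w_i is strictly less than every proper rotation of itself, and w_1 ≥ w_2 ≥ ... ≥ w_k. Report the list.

emit factor 1: 'be' (i=0, period=2)
emit factor 2: 'adfdcdeebeb' (i=2, period=11)

["be", "adfdcdeebeb"]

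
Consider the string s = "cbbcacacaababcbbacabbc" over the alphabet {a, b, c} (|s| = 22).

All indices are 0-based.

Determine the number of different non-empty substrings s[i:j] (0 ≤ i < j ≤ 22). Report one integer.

rank→(start, suffix):
  0 → (8, 'aababcbbacabbc')
  1 → (9, 'ababcbbacabbc')
  2 → (18, 'abbc')
  3 → (11, 'abcbbacabbc')
  4 → (6, 'acaababcbbacabbc')
  5 → (16, 'acabbc')
  6 → (4, 'acacaababcbbacabbc')
  7 → (10, 'babcbbacabbc')
  8 → (15, 'bacabbc')
  9 → (14, 'bbacabbc')
  10 → (19, 'bbc')
  11 → (1, 'bbcacacaababcbbacabbc')
  12 → (20, 'bc')
  13 → (2, 'bcacacaababcbbacabbc')
  14 → (12, 'bcbbacabbc')
  15 → (21, 'c')
  16 → (7, 'caababcbbacabbc')
  17 → (17, 'cabbc')
  18 → (5, 'cacaababcbbacabbc')
  19 → (3, 'cacacaababcbbacabbc')
  20 → (13, 'cbbacabbc')
  21 → (0, 'cbbcacacaababcbbacabbc')

SA = [8, 9, 18, 11, 6, 16, 4, 10, 15, 14, 19, 1, 20, 2, 12, 21, 7, 17, 5, 3, 13, 0]
rank  pair      lcp
   1  s[8:],s[9:]  1  'a'
   2  s[9:],s[18:]  2  'ab'
   3  s[18:],s[11:]  2  'ab'
   4  s[11:],s[6:]  1  'a'
   5  s[6:],s[16:]  3  'aca'
   6  s[16:],s[4:]  3  'aca'
   7  s[4:],s[10:]  0  ''
   8  s[10:],s[15:]  2  'ba'
   9  s[15:],s[14:]  1  'b'
  10  s[14:],s[19:]  2  'bb'
  11  s[19:],s[1:]  3  'bbc'
  12  s[1:],s[20:]  1  'b'
  13  s[20:],s[2:]  2  'bc'
  14  s[2:],s[12:]  2  'bc'
  15  s[12:],s[21:]  0  ''
  16  s[21:],s[7:]  1  'c'
  17  s[7:],s[17:]  2  'ca'
  18  s[17:],s[5:]  2  'ca'
  19  s[5:],s[3:]  4  'caca'
  20  s[3:],s[13:]  1  'c'
  21  s[13:],s[0:]  3  'cbb'

n(n+1)/2 = 22·23/2 = 253
Σ LCP = 0 + 1 + 2 + 2 + 1 + 3 + 3 + 0 + 2 + 1 + 2 + 3 + 1 + 2 + 2 + 0 + 1 + 2 + 2 + 4 + 1 + 3 = 38
distinct = 253 − 38 = 215

215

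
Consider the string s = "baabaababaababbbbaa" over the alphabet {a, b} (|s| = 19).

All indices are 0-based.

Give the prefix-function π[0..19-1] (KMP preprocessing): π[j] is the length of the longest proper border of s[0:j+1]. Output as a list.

π[0] = 0
j=1 s[j]='a': π[1]=0 (border '')
j=2 s[j]='a': π[2]=0 (border '')
j=3 s[j]='b': π[3]=1 (border 'b')
j=4 s[j]='a': π[4]=2 (border 'ba')
j=5 s[j]='a': π[5]=3 (border 'baa')
j=6 s[j]='b': π[6]=4 (border 'baab')
j=7 s[j]='a': π[7]=5 (border 'baaba')
j=8 s[j]='b': k: 5→2→0; π[8]=1 (border 'b')
j=9 s[j]='a': π[9]=2 (border 'ba')
j=10 s[j]='a': π[10]=3 (border 'baa')
j=11 s[j]='b': π[11]=4 (border 'baab')
j=12 s[j]='a': π[12]=5 (border 'baaba')
j=13 s[j]='b': k: 5→2→0; π[13]=1 (border 'b')
j=14 s[j]='b': k: 1→0; π[14]=1 (border 'b')
j=15 s[j]='b': k: 1→0; π[15]=1 (border 'b')
j=16 s[j]='b': k: 1→0; π[16]=1 (border 'b')
j=17 s[j]='a': π[17]=2 (border 'ba')
j=18 s[j]='a': π[18]=3 (border 'baa')

[0, 0, 0, 1, 2, 3, 4, 5, 1, 2, 3, 4, 5, 1, 1, 1, 1, 2, 3]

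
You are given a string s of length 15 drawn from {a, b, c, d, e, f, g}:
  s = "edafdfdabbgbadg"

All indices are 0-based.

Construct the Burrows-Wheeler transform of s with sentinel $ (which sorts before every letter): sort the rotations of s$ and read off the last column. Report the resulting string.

rank  rotation          last
    0  $edafdfdabbgbadg  g
    1  abbgbadg$edafdfd  d
    2  adg$edafdfdabbgb  b
    3  afdfdabbgbadg$ed  d
    4  badg$edafdfdabbg  g
    5  bbgbadg$edafdfda  a
    6  bgbadg$edafdfdab  b
    7  dabbgbadg$edafdf  f
    8  dafdfdabbgbadg$e  e
    9  dfdabbgbadg$edaf  f
   10  dg$edafdfdabbgba  a
   11  edafdfdabbgbadg$  $
   12  fdabbgbadg$edafd  d
   13  fdfdabbgbadg$eda  a
   14  g$edafdfdabbgbad  d
   15  gbadg$edafdfdabb  b

gdbdgabfefa$dadb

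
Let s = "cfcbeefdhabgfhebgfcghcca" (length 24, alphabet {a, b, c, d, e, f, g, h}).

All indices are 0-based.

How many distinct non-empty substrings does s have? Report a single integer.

rank | idx | suffix
   0 |  23 | a
   1 |   9 | abgfhebgfcghcca
   2 |   3 | beefdhabgfhebgfcghcca
   3 |  15 | bgfcghcca
   4 |  10 | bgfhebgfcghcca
   5 |  22 | ca
   6 |   2 | cbeefdhabgfhebgfcghcca
   7 |  21 | cca
   8 |   0 | cfcbeefdhabgfhebgfcghcca
   9 |  18 | cghcca
  10 |   7 | dhabgfhebgfcghcca
  11 |  14 | ebgfcghcca
  12 |   4 | eefdhabgfhebgfcghcca
  13 |   5 | efdhabgfhebgfcghcca
  14 |   1 | fcbeefdhabgfhebgfcghcca
  15 |  17 | fcghcca
  16 |   6 | fdhabgfhebgfcghcca
  17 |  12 | fhebgfcghcca
  18 |  16 | gfcghcca
  19 |  11 | gfhebgfcghcca
  20 |  19 | ghcca
  21 |   8 | habgfhebgfcghcca
  22 |  20 | hcca
  23 |  13 | hebgfcghcca

SA = [23, 9, 3, 15, 10, 22, 2, 21, 0, 18, 7, 14, 4, 5, 1, 17, 6, 12, 16, 11, 19, 8, 20, 13]
i: (SA[i-1],SA[i]) lcp shared
  1: (23,9) 1 'a'
  2: (9,3) 0 ''
  3: (3,15) 1 'b'
  4: (15,10) 3 'bgf'
  5: (10,22) 0 ''
  6: (22,2) 1 'c'
  7: (2,21) 1 'c'
  8: (21,0) 1 'c'
  9: (0,18) 1 'c'
  10: (18,7) 0 ''
  11: (7,14) 0 ''
  12: (14,4) 1 'e'
  13: (4,5) 1 'e'
  14: (5,1) 0 ''
  15: (1,17) 2 'fc'
  16: (17,6) 1 'f'
  17: (6,12) 1 'f'
  18: (12,16) 0 ''
  19: (16,11) 2 'gf'
  20: (11,19) 1 'g'
  21: (19,8) 0 ''
  22: (8,20) 1 'h'
  23: (20,13) 1 'h'

n(n+1)/2 = 24·25/2 = 300
Σ LCP = 0 + 1 + 0 + 1 + 3 + 0 + 1 + 1 + 1 + 1 + 0 + 0 + 1 + 1 + 0 + 2 + 1 + 1 + 0 + 2 + 1 + 0 + 1 + 1 = 20
distinct = 300 − 20 = 280

280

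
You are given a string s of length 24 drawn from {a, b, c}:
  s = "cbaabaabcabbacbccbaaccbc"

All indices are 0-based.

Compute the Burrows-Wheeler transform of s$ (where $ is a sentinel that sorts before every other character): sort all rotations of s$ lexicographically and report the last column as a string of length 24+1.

rank  rotation                   last
    0  $cbaabaabcabbacbccbaaccbc  c
    1  aabaabcabbacbccbaaccbc$cb  b
    2  aabcabbacbccbaaccbc$cbaab  b
    3  aaccbc$cbaabaabcabbacbccb  b
    4  abaabcabbacbccbaaccbc$cba  a
    5  abbacbccbaaccbc$cbaabaabc  c
    6  abcabbacbccbaaccbc$cbaaba  a
    7  acbccbaaccbc$cbaabaabcabb  b
    8  accbc$cbaabaabcabbacbccba  a
    9  baabaabcabbacbccbaaccbc$c  c
   10  baabcabbacbccbaaccbc$cbaa  a
   11  baaccbc$cbaabaabcabbacbcc  c
   12  bacbccbaaccbc$cbaabaabcab  b
   13  bbacbccbaaccbc$cbaabaabca  a
   14  bc$cbaabaabcabbacbccbaacc  c
   15  bcabbacbccbaaccbc$cbaabaa  a
   16  bccbaaccbc$cbaabaabcabbac  c
   17  c$cbaabaabcabbacbccbaaccb  b
   18  cabbacbccbaaccbc$cbaabaab  b
   19  cbaabaabcabbacbccbaaccbc$  $
   20  cbaaccbc$cbaabaabcabbacbc  c
   21  cbc$cbaabaabcabbacbccbaac  c
   22  cbccbaaccbc$cbaabaabcabba  a
   23  ccbaaccbc$cbaabaabcabbacb  b
   24  ccbc$cbaabaabcabbacbccbaa  a

cbbbacabacacbacacbb$ccaba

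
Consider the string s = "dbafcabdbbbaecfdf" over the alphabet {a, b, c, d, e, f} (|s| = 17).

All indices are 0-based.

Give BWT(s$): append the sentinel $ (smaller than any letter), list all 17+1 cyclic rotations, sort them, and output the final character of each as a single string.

rank  rotation            last
    0  $dbafcabdbbbaecfdf  f
    1  abdbbbaecfdf$dbafc  c
    2  aecfdf$dbafcabdbbb  b
    3  afcabdbbbaecfdf$db  b
    4  baecfdf$dbafcabdbb  b
    5  bafcabdbbbaecfdf$d  d
    6  bbaecfdf$dbafcabdb  b
    7  bbbaecfdf$dbafcabd  d
    8  bdbbbaecfdf$dbafca  a
    9  cabdbbbaecfdf$dbaf  f
   10  cfdf$dbafcabdbbbae  e
   11  dbafcabdbbbaecfdf$  $
   12  dbbbaecfdf$dbafcab  b
   13  df$dbafcabdbbbaecf  f
   14  ecfdf$dbafcabdbbba  a
   15  f$dbafcabdbbbaecfd  d
   16  fcabdbbbaecfdf$dba  a
   17  fdf$dbafcabdbbbaec  c

fcbbbdbdafe$bfadac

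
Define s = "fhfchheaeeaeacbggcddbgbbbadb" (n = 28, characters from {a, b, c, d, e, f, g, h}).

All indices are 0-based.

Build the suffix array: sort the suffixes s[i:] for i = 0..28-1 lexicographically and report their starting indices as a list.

[12, 25, 10, 7, 27, 24, 23, 22, 20, 14, 13, 17, 3, 26, 19, 18, 11, 9, 6, 8, 2, 0, 21, 16, 15, 5, 1, 4]

rank | idx | suffix
   0 |  12 | acbggcddbgbbbadb
   1 |  25 | adb
   2 |  10 | aeacbggcddbgbbbadb
   3 |   7 | aeeaeacbggcddbgbbbadb
   4 |  27 | b
   5 |  24 | badb
   6 |  23 | bbadb
   7 |  22 | bbbadb
   8 |  20 | bgbbbadb
   9 |  14 | bggcddbgbbbadb
  10 |  13 | cbggcddbgbbbadb
  11 |  17 | cddbgbbbadb
  12 |   3 | chheaeeaeacbggcddbgbbbadb
  13 |  26 | db
  14 |  19 | dbgbbbadb
  15 |  18 | ddbgbbbadb
  16 |  11 | eacbggcddbgbbbadb
  17 |   9 | eaeacbggcddbgbbbadb
  18 |   6 | eaeeaeacbggcddbgbbbadb
  19 |   8 | eeaeacbggcddbgbbbadb
  20 |   2 | fchheaeeaeacbggcddbgbbbadb
  21 |   0 | fhfchheaeeaeacbggcddbgbbbadb
  22 |  21 | gbbbadb
  23 |  16 | gcddbgbbbadb
  24 |  15 | ggcddbgbbbadb
  25 |   5 | heaeeaeacbggcddbgbbbadb
  26 |   1 | hfchheaeeaeacbggcddbgbbbadb
  27 |   4 | hheaeeaeacbggcddbgbbbadb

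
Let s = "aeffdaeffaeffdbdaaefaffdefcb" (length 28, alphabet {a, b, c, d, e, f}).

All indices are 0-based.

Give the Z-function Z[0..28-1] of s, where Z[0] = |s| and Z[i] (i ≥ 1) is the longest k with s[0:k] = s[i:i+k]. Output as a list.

[28, 0, 0, 0, 0, 4, 0, 0, 0, 5, 0, 0, 0, 0, 0, 0, 1, 3, 0, 0, 1, 0, 0, 0, 0, 0, 0, 0]

Z[0]=28
i=1: outside box; Z[1]=0
i=2: outside box; Z[2]=0
i=3: outside box; Z[3]=0
i=4: outside box; Z[4]=0
i=5: outside box; Z[5]=4 scan→box=[5,9)
i=6: min(r-i=3, Z[1]=0)=0; Z[6]=0
i=7: min(r-i=2, Z[2]=0)=0; Z[7]=0
i=8: min(r-i=1, Z[3]=0)=0; Z[8]=0
i=9: outside box; Z[9]=5 scan→box=[9,14)
i=10: min(r-i=4, Z[1]=0)=0; Z[10]=0
i=11: min(r-i=3, Z[2]=0)=0; Z[11]=0
i=12: min(r-i=2, Z[3]=0)=0; Z[12]=0
i=13: min(r-i=1, Z[4]=0)=0; Z[13]=0
i=14: outside box; Z[14]=0
i=15: outside box; Z[15]=0
i=16: outside box; Z[16]=1 scan→box=[16,17)
i=17: outside box; Z[17]=3 scan→box=[17,20)
i=18: min(r-i=2, Z[1]=0)=0; Z[18]=0
i=19: min(r-i=1, Z[2]=0)=0; Z[19]=0
i=20: outside box; Z[20]=1 scan→box=[20,21)
i=21: outside box; Z[21]=0
i=22: outside box; Z[22]=0
i=23: outside box; Z[23]=0
i=24: outside box; Z[24]=0
i=25: outside box; Z[25]=0
i=26: outside box; Z[26]=0
i=27: outside box; Z[27]=0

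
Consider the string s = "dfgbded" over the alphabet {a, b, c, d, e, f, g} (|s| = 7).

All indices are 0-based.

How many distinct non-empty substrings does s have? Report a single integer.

26

rank | idx | suffix
   0 |   3 | bded
   1 |   6 | d
   2 |   4 | ded
   3 |   0 | dfgbded
   4 |   5 | ed
   5 |   1 | fgbded
   6 |   2 | gbded

SA = [3, 6, 4, 0, 5, 1, 2]
rank  pair      lcp
   1  s[3:],s[6:]  0  ''
   2  s[6:],s[4:]  1  'd'
   3  s[4:],s[0:]  1  'd'
   4  s[0:],s[5:]  0  ''
   5  s[5:],s[1:]  0  ''
   6  s[1:],s[2:]  0  ''

n(n+1)/2 = 7·8/2 = 28
Σ LCP = 0 + 0 + 1 + 1 + 0 + 0 + 0 = 2
distinct = 28 − 2 = 26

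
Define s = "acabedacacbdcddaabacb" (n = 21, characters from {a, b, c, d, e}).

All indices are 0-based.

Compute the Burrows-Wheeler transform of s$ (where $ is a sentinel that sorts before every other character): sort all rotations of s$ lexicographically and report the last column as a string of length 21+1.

rank  rotation                last
    0  $acabedacacbdcddaabacb  b
    1  aabacb$acabedacacbdcdd  d
    2  abacb$acabedacacbdcdda  a
    3  abedacacbdcddaabacb$ac  c
    4  acabedacacbdcddaabacb$  $
    5  acacbdcddaabacb$acabed  d
    6  acb$acabedacacbdcddaab  b
    7  acbdcddaabacb$acabedac  c
    8  b$acabedacacbdcddaabac  c
    9  bacb$acabedacacbdcddaa  a
   10  bdcddaabacb$acabedacac  c
   11  bedacacbdcddaabacb$aca  a
   12  cabedacacbdcddaabacb$a  a
   13  cacbdcddaabacb$acabeda  a
   14  cb$acabedacacbdcddaaba  a
   15  cbdcddaabacb$acabedaca  a
   16  cddaabacb$acabedacacbd  d
   17  daabacb$acabedacacbdcd  d
   18  dacacbdcddaabacb$acabe  e
   19  dcddaabacb$acabedacacb  b
   20  ddaabacb$acabedacacbdc  c
   21  edacacbdcddaabacb$acab  b

bdac$dbccacaaaaaddebcb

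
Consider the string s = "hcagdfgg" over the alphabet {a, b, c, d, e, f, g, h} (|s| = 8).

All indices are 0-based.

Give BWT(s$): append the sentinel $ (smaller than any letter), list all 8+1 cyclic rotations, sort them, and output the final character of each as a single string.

gchgdgaf$

rank  rotation   last
    0  $hcagdfgg  g
    1  agdfgg$hc  c
    2  cagdfgg$h  h
    3  dfgg$hcag  g
    4  fgg$hcagd  d
    5  g$hcagdfg  g
    6  gdfgg$hca  a
    7  gg$hcagdf  f
    8  hcagdfgg$  $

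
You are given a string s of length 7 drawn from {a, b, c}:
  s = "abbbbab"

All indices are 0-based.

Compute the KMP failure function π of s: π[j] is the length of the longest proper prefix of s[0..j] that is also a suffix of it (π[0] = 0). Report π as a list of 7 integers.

[0, 0, 0, 0, 0, 1, 2]

π[0] = 0
j=1 s[j]='b': π[1]=0 (border '')
j=2 s[j]='b': π[2]=0 (border '')
j=3 s[j]='b': π[3]=0 (border '')
j=4 s[j]='b': π[4]=0 (border '')
j=5 s[j]='a': π[5]=1 (border 'a')
j=6 s[j]='b': π[6]=2 (border 'ab')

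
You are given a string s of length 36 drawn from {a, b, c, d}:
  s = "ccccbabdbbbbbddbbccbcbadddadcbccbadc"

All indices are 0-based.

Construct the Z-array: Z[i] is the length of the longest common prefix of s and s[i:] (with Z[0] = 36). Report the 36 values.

[36, 3, 2, 1, 0, 0, 0, 0, 0, 0, 0, 0, 0, 0, 0, 0, 0, 2, 1, 0, 1, 0, 0, 0, 0, 0, 0, 0, 1, 0, 2, 1, 0, 0, 0, 1]

Z[0]=36
i=1: i≥r, start 0; Z[1]=3 grow→box=[1,4)
i=2: min(r-i=2, Z[1]=3)=2; Z[2]=2
i=3: min(r-i=1, Z[2]=2)=1; Z[3]=1
i=4: i≥r, start 0; Z[4]=0
i=5: i≥r, start 0; Z[5]=0
i=6: i≥r, start 0; Z[6]=0
i=7: i≥r, start 0; Z[7]=0
i=8: i≥r, start 0; Z[8]=0
i=9: i≥r, start 0; Z[9]=0
i=10: i≥r, start 0; Z[10]=0
i=11: i≥r, start 0; Z[11]=0
i=12: i≥r, start 0; Z[12]=0
i=13: i≥r, start 0; Z[13]=0
i=14: i≥r, start 0; Z[14]=0
i=15: i≥r, start 0; Z[15]=0
i=16: i≥r, start 0; Z[16]=0
i=17: i≥r, start 0; Z[17]=2 grow→box=[17,19)
i=18: min(r-i=1, Z[1]=3)=1; Z[18]=1
i=19: i≥r, start 0; Z[19]=0
i=20: i≥r, start 0; Z[20]=1 grow→box=[20,21)
i=21: i≥r, start 0; Z[21]=0
i=22: i≥r, start 0; Z[22]=0
i=23: i≥r, start 0; Z[23]=0
i=24: i≥r, start 0; Z[24]=0
i=25: i≥r, start 0; Z[25]=0
i=26: i≥r, start 0; Z[26]=0
i=27: i≥r, start 0; Z[27]=0
i=28: i≥r, start 0; Z[28]=1 grow→box=[28,29)
i=29: i≥r, start 0; Z[29]=0
i=30: i≥r, start 0; Z[30]=2 grow→box=[30,32)
i=31: min(r-i=1, Z[1]=3)=1; Z[31]=1
i=32: i≥r, start 0; Z[32]=0
i=33: i≥r, start 0; Z[33]=0
i=34: i≥r, start 0; Z[34]=0
i=35: i≥r, start 0; Z[35]=1 grow→box=[35,36)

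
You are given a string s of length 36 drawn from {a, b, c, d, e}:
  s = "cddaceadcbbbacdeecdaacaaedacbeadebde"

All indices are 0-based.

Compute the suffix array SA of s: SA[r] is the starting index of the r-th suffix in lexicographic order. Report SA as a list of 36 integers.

[19, 22, 20, 26, 12, 3, 6, 30, 23, 11, 10, 9, 33, 28, 21, 8, 27, 17, 0, 13, 4, 18, 25, 2, 7, 1, 34, 31, 14, 35, 5, 29, 32, 16, 24, 15]

rank | idx | suffix
   0 |  19 | aacaaedacbeadebde
   1 |  22 | aaedacbeadebde
   2 |  20 | acaaedacbeadebde
   3 |  26 | acbeadebde
   4 |  12 | acdeecdaacaaedacbeadebde
   5 |   3 | aceadcbbbacdeecdaacaaedacbeadebde
   6 |   6 | adcbbbacdeecdaacaaedacbeadebde
   7 |  30 | adebde
   8 |  23 | aedacbeadebde
   9 |  11 | bacdeecdaacaaedacbeadebde
  10 |  10 | bbacdeecdaacaaedacbeadebde
  11 |   9 | bbbacdeecdaacaaedacbeadebde
  12 |  33 | bde
  13 |  28 | beadebde
  14 |  21 | caaedacbeadebde
  15 |   8 | cbbbacdeecdaacaaedacbeadebde
  16 |  27 | cbeadebde
  17 |  17 | cdaacaaedacbeadebde
  18 |   0 | cddaceadcbbbacdeecdaacaaedacbeadebde
  19 |  13 | cdeecdaacaaedacbeadebde
  20 |   4 | ceadcbbbacdeecdaacaaedacbeadebde
  21 |  18 | daacaaedacbeadebde
  22 |  25 | dacbeadebde
  23 |   2 | daceadcbbbacdeecdaacaaedacbeadebde
  24 |   7 | dcbbbacdeecdaacaaedacbeadebde
  25 |   1 | ddaceadcbbbacdeecdaacaaedacbeadebde
  26 |  34 | de
  27 |  31 | debde
  28 |  14 | deecdaacaaedacbeadebde
  29 |  35 | e
  30 |   5 | eadcbbbacdeecdaacaaedacbeadebde
  31 |  29 | eadebde
  32 |  32 | ebde
  33 |  16 | ecdaacaaedacbeadebde
  34 |  24 | edacbeadebde
  35 |  15 | eecdaacaaedacbeadebde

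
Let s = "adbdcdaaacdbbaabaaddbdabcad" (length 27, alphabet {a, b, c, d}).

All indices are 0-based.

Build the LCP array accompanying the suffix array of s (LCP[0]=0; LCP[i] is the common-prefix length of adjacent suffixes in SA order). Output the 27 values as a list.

[0, 2, 2, 2, 1, 2, 1, 1, 2, 2, 0, 3, 1, 1, 1, 2, 0, 1, 2, 0, 1, 2, 1, 2, 3, 1, 1]

rank→(start, suffix):
  0 → (6, 'aaacdbbaabaaddbdabcad')
  1 → (13, 'aabaaddbdabcad')
  2 → (7, 'aacdbbaabaaddbdabcad')
  3 → (16, 'aaddbdabcad')
  4 → (14, 'abaaddbdabcad')
  5 → (22, 'abcad')
  6 → (8, 'acdbbaabaaddbdabcad')
  7 → (25, 'ad')
  8 → (0, 'adbdcdaaacdbbaabaaddbdabcad')
  9 → (17, 'addbdabcad')
  10 → (12, 'baabaaddbdabcad')
  11 → (15, 'baaddbdabcad')
  12 → (11, 'bbaabaaddbdabcad')
  13 → (23, 'bcad')
  14 → (20, 'bdabcad')
  15 → (2, 'bdcdaaacdbbaabaaddbdabcad')
  16 → (24, 'cad')
  17 → (4, 'cdaaacdbbaabaaddbdabcad')
  18 → (9, 'cdbbaabaaddbdabcad')
  19 → (26, 'd')
  20 → (5, 'daaacdbbaabaaddbdabcad')
  21 → (21, 'dabcad')
  22 → (10, 'dbbaabaaddbdabcad')
  23 → (19, 'dbdabcad')
  24 → (1, 'dbdcdaaacdbbaabaaddbdabcad')
  25 → (3, 'dcdaaacdbbaabaaddbdabcad')
  26 → (18, 'ddbdabcad')

SA = [6, 13, 7, 16, 14, 22, 8, 25, 0, 17, 12, 15, 11, 23, 20, 2, 24, 4, 9, 26, 5, 21, 10, 19, 1, 3, 18]
i: (SA[i-1],SA[i]) lcp shared
  1: (6,13) 2 'aa'
  2: (13,7) 2 'aa'
  3: (7,16) 2 'aa'
  4: (16,14) 1 'a'
  5: (14,22) 2 'ab'
  6: (22,8) 1 'a'
  7: (8,25) 1 'a'
  8: (25,0) 2 'ad'
  9: (0,17) 2 'ad'
  10: (17,12) 0 ''
  11: (12,15) 3 'baa'
  12: (15,11) 1 'b'
  13: (11,23) 1 'b'
  14: (23,20) 1 'b'
  15: (20,2) 2 'bd'
  16: (2,24) 0 ''
  17: (24,4) 1 'c'
  18: (4,9) 2 'cd'
  19: (9,26) 0 ''
  20: (26,5) 1 'd'
  21: (5,21) 2 'da'
  22: (21,10) 1 'd'
  23: (10,19) 2 'db'
  24: (19,1) 3 'dbd'
  25: (1,3) 1 'd'
  26: (3,18) 1 'd'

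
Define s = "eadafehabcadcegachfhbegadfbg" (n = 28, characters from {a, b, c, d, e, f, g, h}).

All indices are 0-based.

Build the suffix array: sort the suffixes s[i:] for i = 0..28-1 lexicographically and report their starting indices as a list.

[7, 15, 1, 10, 23, 3, 8, 20, 26, 9, 12, 16, 2, 11, 24, 0, 13, 21, 5, 25, 4, 18, 27, 14, 22, 6, 19, 17]

rank→(start, suffix):
  0 → (7, 'abcadcegachfhbegadfbg')
  1 → (15, 'achfhbegadfbg')
  2 → (1, 'adafehabcadcegachfhbegadfbg')
  3 → (10, 'adcegachfhbegadfbg')
  4 → (23, 'adfbg')
  5 → (3, 'afehabcadcegachfhbegadfbg')
  6 → (8, 'bcadcegachfhbegadfbg')
  7 → (20, 'begadfbg')
  8 → (26, 'bg')
  9 → (9, 'cadcegachfhbegadfbg')
  10 → (12, 'cegachfhbegadfbg')
  11 → (16, 'chfhbegadfbg')
  12 → (2, 'dafehabcadcegachfhbegadfbg')
  13 → (11, 'dcegachfhbegadfbg')
  14 → (24, 'dfbg')
  15 → (0, 'eadafehabcadcegachfhbegadfbg')
  16 → (13, 'egachfhbegadfbg')
  17 → (21, 'egadfbg')
  18 → (5, 'ehabcadcegachfhbegadfbg')
  19 → (25, 'fbg')
  20 → (4, 'fehabcadcegachfhbegadfbg')
  21 → (18, 'fhbegadfbg')
  22 → (27, 'g')
  23 → (14, 'gachfhbegadfbg')
  24 → (22, 'gadfbg')
  25 → (6, 'habcadcegachfhbegadfbg')
  26 → (19, 'hbegadfbg')
  27 → (17, 'hfhbegadfbg')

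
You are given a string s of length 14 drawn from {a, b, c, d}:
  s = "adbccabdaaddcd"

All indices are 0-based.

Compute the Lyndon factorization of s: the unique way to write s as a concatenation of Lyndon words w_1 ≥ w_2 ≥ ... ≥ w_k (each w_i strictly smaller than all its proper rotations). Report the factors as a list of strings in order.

["adbcc", "abd", "aaddcd"]

emit factor 1: 'adbcc' (i=0, period=5)
emit factor 2: 'abd' (i=5, period=3)
emit factor 3: 'aaddcd' (i=8, period=6)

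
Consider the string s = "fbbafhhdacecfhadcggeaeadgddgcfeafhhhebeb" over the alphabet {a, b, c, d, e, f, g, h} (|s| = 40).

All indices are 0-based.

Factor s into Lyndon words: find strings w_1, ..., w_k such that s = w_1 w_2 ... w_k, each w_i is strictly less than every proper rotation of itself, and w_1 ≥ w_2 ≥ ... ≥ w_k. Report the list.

["f", "b", "b", "afhhd", "acecfhadcggeaeadgddgcfeafhhhebeb"]

emit factor 1: 'f' (i=0, period=1)
emit factor 2: 'b' (i=1, period=1)
emit factor 3: 'b' (i=2, period=1)
emit factor 4: 'afhhd' (i=3, period=5)
emit factor 5: 'acecfhadcggeaeadgddgcfeafhhhebeb' (i=8, period=32)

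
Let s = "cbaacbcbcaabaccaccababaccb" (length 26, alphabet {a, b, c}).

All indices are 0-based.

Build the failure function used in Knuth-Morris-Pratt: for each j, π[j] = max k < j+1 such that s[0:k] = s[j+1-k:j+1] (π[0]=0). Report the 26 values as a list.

π[0] = 0
j=1 s[j]='b': π[1]=0 (border '')
j=2 s[j]='a': π[2]=0 (border '')
j=3 s[j]='a': π[3]=0 (border '')
j=4 s[j]='c': π[4]=1 (border 'c')
j=5 s[j]='b': π[5]=2 (border 'cb')
j=6 s[j]='c': k: 2→0; π[6]=1 (border 'c')
j=7 s[j]='b': π[7]=2 (border 'cb')
j=8 s[j]='c': k: 2→0; π[8]=1 (border 'c')
j=9 s[j]='a': k: 1→0; π[9]=0 (border '')
j=10 s[j]='a': π[10]=0 (border '')
j=11 s[j]='b': π[11]=0 (border '')
j=12 s[j]='a': π[12]=0 (border '')
j=13 s[j]='c': π[13]=1 (border 'c')
j=14 s[j]='c': k: 1→0; π[14]=1 (border 'c')
j=15 s[j]='a': k: 1→0; π[15]=0 (border '')
j=16 s[j]='c': π[16]=1 (border 'c')
j=17 s[j]='c': k: 1→0; π[17]=1 (border 'c')
j=18 s[j]='a': k: 1→0; π[18]=0 (border '')
j=19 s[j]='b': π[19]=0 (border '')
j=20 s[j]='a': π[20]=0 (border '')
j=21 s[j]='b': π[21]=0 (border '')
j=22 s[j]='a': π[22]=0 (border '')
j=23 s[j]='c': π[23]=1 (border 'c')
j=24 s[j]='c': k: 1→0; π[24]=1 (border 'c')
j=25 s[j]='b': π[25]=2 (border 'cb')

[0, 0, 0, 0, 1, 2, 1, 2, 1, 0, 0, 0, 0, 1, 1, 0, 1, 1, 0, 0, 0, 0, 0, 1, 1, 2]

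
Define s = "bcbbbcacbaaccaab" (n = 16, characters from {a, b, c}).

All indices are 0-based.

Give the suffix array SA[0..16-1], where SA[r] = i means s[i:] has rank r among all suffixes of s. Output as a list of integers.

[13, 9, 14, 6, 10, 15, 8, 2, 3, 4, 0, 12, 5, 7, 1, 11]

rank→(start, suffix):
  0 → (13, 'aab')
  1 → (9, 'aaccaab')
  2 → (14, 'ab')
  3 → (6, 'acbaaccaab')
  4 → (10, 'accaab')
  5 → (15, 'b')
  6 → (8, 'baaccaab')
  7 → (2, 'bbbcacbaaccaab')
  8 → (3, 'bbcacbaaccaab')
  9 → (4, 'bcacbaaccaab')
  10 → (0, 'bcbbbcacbaaccaab')
  11 → (12, 'caab')
  12 → (5, 'cacbaaccaab')
  13 → (7, 'cbaaccaab')
  14 → (1, 'cbbbcacbaaccaab')
  15 → (11, 'ccaab')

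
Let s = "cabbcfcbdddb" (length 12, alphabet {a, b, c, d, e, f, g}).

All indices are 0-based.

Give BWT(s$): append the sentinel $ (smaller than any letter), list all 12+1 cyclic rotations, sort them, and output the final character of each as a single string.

bcdabc$fbddbc

rank  rotation       last
    0  $cabbcfcbdddb  b
    1  abbcfcbdddb$c  c
    2  b$cabbcfcbddd  d
    3  bbcfcbdddb$ca  a
    4  bcfcbdddb$cab  b
    5  bdddb$cabbcfc  c
    6  cabbcfcbdddb$  $
    7  cbdddb$cabbcf  f
    8  cfcbdddb$cabb  b
    9  db$cabbcfcbdd  d
   10  ddb$cabbcfcbd  d
   11  dddb$cabbcfcb  b
   12  fcbdddb$cabbc  c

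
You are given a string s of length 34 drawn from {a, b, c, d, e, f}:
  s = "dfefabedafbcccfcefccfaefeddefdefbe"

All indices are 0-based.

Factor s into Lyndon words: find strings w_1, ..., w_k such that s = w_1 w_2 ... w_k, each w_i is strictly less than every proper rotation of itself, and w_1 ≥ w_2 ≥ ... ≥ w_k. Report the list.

emit factor 1: 'dfef' (i=0, period=4)
emit factor 2: 'abedafbcccfcefccfaefeddefdefbe' (i=4, period=30)

["dfef", "abedafbcccfcefccfaefeddefdefbe"]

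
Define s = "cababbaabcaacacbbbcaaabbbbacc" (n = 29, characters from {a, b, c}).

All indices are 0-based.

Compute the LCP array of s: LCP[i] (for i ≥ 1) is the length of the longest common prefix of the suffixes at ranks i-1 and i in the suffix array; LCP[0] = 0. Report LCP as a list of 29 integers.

[0, 2, 3, 2, 1, 2, 3, 2, 1, 2, 2, 0, 2, 2, 1, 3, 2, 3, 3, 2, 1, 4, 0, 1, 3, 2, 2, 1, 1]

sorted suffixes:
  #0 SA[0]=19  'aaabbbbacc'
  #1 SA[1]=20  'aabbbbacc'
  #2 SA[2]=6  'aabcaacacbbbcaaabbbbacc'
  #3 SA[3]=10  'aacacbbbcaaabbbbacc'
  #4 SA[4]=1  'ababbaabcaacacbbbcaaabbbbacc'
  #5 SA[5]=3  'abbaabcaacacbbbcaaabbbbacc'
  #6 SA[6]=21  'abbbbacc'
  #7 SA[7]=7  'abcaacacbbbcaaabbbbacc'
  #8 SA[8]=11  'acacbbbcaaabbbbacc'
  #9 SA[9]=13  'acbbbcaaabbbbacc'
  #10 SA[10]=26  'acc'
  #11 SA[11]=5  'baabcaacacbbbcaaabbbbacc'
  #12 SA[12]=2  'babbaabcaacacbbbcaaabbbbacc'
  #13 SA[13]=25  'bacc'
  #14 SA[14]=4  'bbaabcaacacbbbcaaabbbbacc'
  #15 SA[15]=24  'bbacc'
  #16 SA[16]=23  'bbbacc'
  #17 SA[17]=22  'bbbbacc'
  #18 SA[18]=15  'bbbcaaabbbbacc'
  #19 SA[19]=16  'bbcaaabbbbacc'
  #20 SA[20]=17  'bcaaabbbbacc'
  #21 SA[21]=8  'bcaacacbbbcaaabbbbacc'
  #22 SA[22]=28  'c'
  #23 SA[23]=18  'caaabbbbacc'
  #24 SA[24]=9  'caacacbbbcaaabbbbacc'
  #25 SA[25]=0  'cababbaabcaacacbbbcaaabbbbacc'
  #26 SA[26]=12  'cacbbbcaaabbbbacc'
  #27 SA[27]=14  'cbbbcaaabbbbacc'
  #28 SA[28]=27  'cc'

SA = [19, 20, 6, 10, 1, 3, 21, 7, 11, 13, 26, 5, 2, 25, 4, 24, 23, 22, 15, 16, 17, 8, 28, 18, 9, 0, 12, 14, 27]
[i] adj suffixes → lcp
  [1] 19/20 → 2 ('aa')
  [2] 20/6 → 3 ('aab')
  [3] 6/10 → 2 ('aa')
  [4] 10/1 → 1 ('a')
  [5] 1/3 → 2 ('ab')
  [6] 3/21 → 3 ('abb')
  [7] 21/7 → 2 ('ab')
  [8] 7/11 → 1 ('a')
  [9] 11/13 → 2 ('ac')
  [10] 13/26 → 2 ('ac')
  [11] 26/5 → 0 ('')
  [12] 5/2 → 2 ('ba')
  [13] 2/25 → 2 ('ba')
  [14] 25/4 → 1 ('b')
  [15] 4/24 → 3 ('bba')
  [16] 24/23 → 2 ('bb')
  [17] 23/22 → 3 ('bbb')
  [18] 22/15 → 3 ('bbb')
  [19] 15/16 → 2 ('bb')
  [20] 16/17 → 1 ('b')
  [21] 17/8 → 4 ('bcaa')
  [22] 8/28 → 0 ('')
  [23] 28/18 → 1 ('c')
  [24] 18/9 → 3 ('caa')
  [25] 9/0 → 2 ('ca')
  [26] 0/12 → 2 ('ca')
  [27] 12/14 → 1 ('c')
  [28] 14/27 → 1 ('c')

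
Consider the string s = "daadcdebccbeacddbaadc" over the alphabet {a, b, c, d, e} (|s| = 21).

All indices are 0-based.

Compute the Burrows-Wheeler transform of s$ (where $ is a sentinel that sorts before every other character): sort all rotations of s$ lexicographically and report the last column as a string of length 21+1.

cbdeaadecdcbad$daaccbd

rank  rotation                last
    0  $daadcdebccbeacddbaadc  c
    1  aadc$daadcdebccbeacddb  b
    2  aadcdebccbeacddbaadc$d  d
    3  acddbaadc$daadcdebccbe  e
    4  adc$daadcdebccbeacddba  a
    5  adcdebccbeacddbaadc$da  a
    6  baadc$daadcdebccbeacdd  d
    7  bccbeacddbaadc$daadcde  e
    8  beacddbaadc$daadcdebcc  c
    9  c$daadcdebccbeacddbaad  d
   10  cbeacddbaadc$daadcdebc  c
   11  ccbeacddbaadc$daadcdeb  b
   12  cddbaadc$daadcdebccbea  a
   13  cdebccbeacddbaadc$daad  d
   14  daadcdebccbeacddbaadc$  $
   15  dbaadc$daadcdebccbeacd  d
   16  dc$daadcdebccbeacddbaa  a
   17  dcdebccbeacddbaadc$daa  a
   18  ddbaadc$daadcdebccbeac  c
   19  debccbeacddbaadc$daadc  c
   20  eacddbaadc$daadcdebccb  b
   21  ebccbeacddbaadc$daadcd  d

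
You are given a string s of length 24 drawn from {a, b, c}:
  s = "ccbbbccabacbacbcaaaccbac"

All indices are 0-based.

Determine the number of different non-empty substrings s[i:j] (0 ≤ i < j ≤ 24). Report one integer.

258

rank | idx | suffix
   0 |  16 | aaaccbac
   1 |  17 | aaccbac
   2 |   7 | abacbacbcaaaccbac
   3 |  22 | ac
   4 |   9 | acbacbcaaaccbac
   5 |  12 | acbcaaaccbac
   6 |  18 | accbac
   7 |  21 | bac
   8 |   8 | bacbacbcaaaccbac
   9 |  11 | bacbcaaaccbac
  10 |   2 | bbbccabacbacbcaaaccbac
  11 |   3 | bbccabacbacbcaaaccbac
  12 |  14 | bcaaaccbac
  13 |   4 | bccabacbacbcaaaccbac
  14 |  23 | c
  15 |  15 | caaaccbac
  16 |   6 | cabacbacbcaaaccbac
  17 |  20 | cbac
  18 |  10 | cbacbcaaaccbac
  19 |   1 | cbbbccabacbacbcaaaccbac
  20 |  13 | cbcaaaccbac
  21 |   5 | ccabacbacbcaaaccbac
  22 |  19 | ccbac
  23 |   0 | ccbbbccabacbacbcaaaccbac

SA = [16, 17, 7, 22, 9, 12, 18, 21, 8, 11, 2, 3, 14, 4, 23, 15, 6, 20, 10, 1, 13, 5, 19, 0]
[i] adj suffixes → lcp
  [1] 16/17 → 2 ('aa')
  [2] 17/7 → 1 ('a')
  [3] 7/22 → 1 ('a')
  [4] 22/9 → 2 ('ac')
  [5] 9/12 → 3 ('acb')
  [6] 12/18 → 2 ('ac')
  [7] 18/21 → 0 ('')
  [8] 21/8 → 3 ('bac')
  [9] 8/11 → 4 ('bacb')
  [10] 11/2 → 1 ('b')
  [11] 2/3 → 2 ('bb')
  [12] 3/14 → 1 ('b')
  [13] 14/4 → 2 ('bc')
  [14] 4/23 → 0 ('')
  [15] 23/15 → 1 ('c')
  [16] 15/6 → 2 ('ca')
  [17] 6/20 → 1 ('c')
  [18] 20/10 → 4 ('cbac')
  [19] 10/1 → 2 ('cb')
  [20] 1/13 → 2 ('cb')
  [21] 13/5 → 1 ('c')
  [22] 5/19 → 2 ('cc')
  [23] 19/0 → 3 ('ccb')

n(n+1)/2 = 24·25/2 = 300
Σ LCP = 0 + 2 + 1 + 1 + 2 + 3 + 2 + 0 + 3 + 4 + 1 + 2 + 1 + 2 + 0 + 1 + 2 + 1 + 4 + 2 + 2 + 1 + 2 + 3 = 42
distinct = 300 − 42 = 258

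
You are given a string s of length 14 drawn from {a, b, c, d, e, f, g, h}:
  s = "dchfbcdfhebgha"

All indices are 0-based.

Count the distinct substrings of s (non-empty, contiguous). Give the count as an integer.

99

rank→(start, suffix):
  0 → (13, 'a')
  1 → (4, 'bcdfhebgha')
  2 → (10, 'bgha')
  3 → (5, 'cdfhebgha')
  4 → (1, 'chfbcdfhebgha')
  5 → (0, 'dchfbcdfhebgha')
  6 → (6, 'dfhebgha')
  7 → (9, 'ebgha')
  8 → (3, 'fbcdfhebgha')
  9 → (7, 'fhebgha')
  10 → (11, 'gha')
  11 → (12, 'ha')
  12 → (8, 'hebgha')
  13 → (2, 'hfbcdfhebgha')

SA = [13, 4, 10, 5, 1, 0, 6, 9, 3, 7, 11, 12, 8, 2]
i: (SA[i-1],SA[i]) lcp shared
  1: (13,4) 0 ''
  2: (4,10) 1 'b'
  3: (10,5) 0 ''
  4: (5,1) 1 'c'
  5: (1,0) 0 ''
  6: (0,6) 1 'd'
  7: (6,9) 0 ''
  8: (9,3) 0 ''
  9: (3,7) 1 'f'
  10: (7,11) 0 ''
  11: (11,12) 0 ''
  12: (12,8) 1 'h'
  13: (8,2) 1 'h'

n(n+1)/2 = 14·15/2 = 105
Σ LCP = 0 + 0 + 1 + 0 + 1 + 0 + 1 + 0 + 0 + 1 + 0 + 0 + 1 + 1 = 6
distinct = 105 − 6 = 99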